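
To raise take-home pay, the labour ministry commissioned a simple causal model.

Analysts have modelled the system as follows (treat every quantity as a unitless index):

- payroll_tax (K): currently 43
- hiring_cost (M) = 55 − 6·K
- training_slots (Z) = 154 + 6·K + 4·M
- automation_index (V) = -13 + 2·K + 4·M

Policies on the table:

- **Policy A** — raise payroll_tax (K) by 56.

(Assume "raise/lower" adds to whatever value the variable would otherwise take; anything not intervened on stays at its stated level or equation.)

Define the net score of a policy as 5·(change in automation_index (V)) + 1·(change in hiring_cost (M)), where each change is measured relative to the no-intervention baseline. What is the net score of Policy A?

Baseline:
  K = 43
  M = 55 − 6·43 = -203
  V = -13 + 2·43 + 4·(-203) = -739
Policy A (K + 56):
  K = 43 + 56 = 99
  M = 55 − 6·99 = -539
  V = -13 + 2·99 + 4·(-539) = -1971
ΔV = -1971 − (-739) = -1232; ΔM = -539 − (-203) = -336
Score = 5·(-1232) + 1·(-336) = -6496

-6496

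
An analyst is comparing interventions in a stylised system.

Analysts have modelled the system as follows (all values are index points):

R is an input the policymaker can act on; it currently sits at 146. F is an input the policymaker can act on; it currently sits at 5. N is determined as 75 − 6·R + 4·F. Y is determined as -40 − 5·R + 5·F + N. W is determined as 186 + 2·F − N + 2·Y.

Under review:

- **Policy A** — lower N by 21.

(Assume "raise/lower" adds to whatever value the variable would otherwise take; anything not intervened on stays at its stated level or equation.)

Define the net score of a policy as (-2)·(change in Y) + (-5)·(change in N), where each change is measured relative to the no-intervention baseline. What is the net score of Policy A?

Baseline:
  R = 146
  F = 5
  N = 75 − 6·146 + 4·5 = -781
  Y = -40 − 5·146 + 5·5 + (-781) = -1526
Policy A (N − 21):
  R = 146
  F = 5
  N = 75 − 6·146 + 4·5 (−21 from intervention) = -802
  Y = -40 − 5·146 + 5·5 + (-802) = -1547
ΔY = -1547 − (-1526) = -21; ΔN = -802 − (-781) = -21
Score = (-2)·(-21) + (-5)·(-21) = 147

147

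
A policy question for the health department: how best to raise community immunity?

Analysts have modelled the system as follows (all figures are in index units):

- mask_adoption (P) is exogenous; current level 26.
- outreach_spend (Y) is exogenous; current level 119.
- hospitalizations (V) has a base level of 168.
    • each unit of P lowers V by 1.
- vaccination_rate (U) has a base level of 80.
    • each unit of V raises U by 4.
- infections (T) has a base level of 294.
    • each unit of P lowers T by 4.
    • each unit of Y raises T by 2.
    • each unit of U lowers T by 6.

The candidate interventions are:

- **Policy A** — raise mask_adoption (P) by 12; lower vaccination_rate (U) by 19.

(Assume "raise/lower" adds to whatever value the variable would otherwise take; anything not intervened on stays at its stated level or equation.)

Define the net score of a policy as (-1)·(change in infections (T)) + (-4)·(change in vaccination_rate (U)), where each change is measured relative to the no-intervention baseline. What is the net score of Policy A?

-86

Baseline:
  P = 26
  Y = 119
  V = 168 − 26 = 142
  U = 80 + 4·142 = 648
  T = 294 − 4·26 + 2·119 − 6·648 = -3460
Policy A (P + 12, U − 19):
  P = 26 + 12 = 38
  Y = 119
  V = 168 − 38 = 130
  U = 80 + 4·130 (−19 from intervention) = 581
  T = 294 − 4·38 + 2·119 − 6·581 = -3106
ΔT = -3106 − (-3460) = 354; ΔU = 581 − 648 = -67
Score = (-1)·354 + (-4)·(-67) = -86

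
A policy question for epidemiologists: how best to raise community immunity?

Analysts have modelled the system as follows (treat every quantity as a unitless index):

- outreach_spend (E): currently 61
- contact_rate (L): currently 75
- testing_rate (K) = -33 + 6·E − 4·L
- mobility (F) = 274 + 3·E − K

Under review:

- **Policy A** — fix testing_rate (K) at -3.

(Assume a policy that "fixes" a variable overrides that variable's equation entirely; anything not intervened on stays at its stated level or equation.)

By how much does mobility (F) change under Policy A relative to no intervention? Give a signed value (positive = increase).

Baseline:
  E = 61
  L = 75
  K = -33 + 6·61 − 4·75 = 33
  F = 274 + 3·61 − 33 = 424
Policy A (K := -3):
  E = 61
  L = 75
  K = -3
  F = 274 + 3·61 − (-3) = 460
Change in F: 460 − 424 = 36

36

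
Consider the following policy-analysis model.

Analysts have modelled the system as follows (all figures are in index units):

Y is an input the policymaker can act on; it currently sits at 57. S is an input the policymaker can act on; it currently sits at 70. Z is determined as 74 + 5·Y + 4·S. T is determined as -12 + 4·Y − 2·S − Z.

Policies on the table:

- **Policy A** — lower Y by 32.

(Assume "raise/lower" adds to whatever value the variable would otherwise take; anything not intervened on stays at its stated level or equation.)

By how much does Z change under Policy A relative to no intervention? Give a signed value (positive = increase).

Baseline:
  Y = 57
  S = 70
  Z = 74 + 5·57 + 4·70 = 639
Policy A (Y − 32):
  Y = 57 − 32 = 25
  S = 70
  Z = 74 + 5·25 + 4·70 = 479
Change in Z: 479 − 639 = -160

-160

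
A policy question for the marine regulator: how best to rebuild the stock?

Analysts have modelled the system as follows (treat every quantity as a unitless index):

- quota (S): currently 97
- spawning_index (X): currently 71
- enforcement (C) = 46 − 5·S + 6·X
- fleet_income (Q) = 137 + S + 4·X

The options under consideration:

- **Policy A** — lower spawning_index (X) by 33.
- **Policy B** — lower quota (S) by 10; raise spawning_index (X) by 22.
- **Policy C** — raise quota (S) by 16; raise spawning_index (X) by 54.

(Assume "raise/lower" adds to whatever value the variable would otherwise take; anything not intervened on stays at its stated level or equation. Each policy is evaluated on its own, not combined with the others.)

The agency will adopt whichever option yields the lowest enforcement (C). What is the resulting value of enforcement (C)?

Policy A (X − 33):
  S = 97
  X = 71 − 33 = 38
  C = 46 − 5·97 + 6·38 = -211
Policy B (S − 10, X + 22):
  S = 97 − 10 = 87
  X = 71 + 22 = 93
  C = 46 − 5·87 + 6·93 = 169
Policy C (S + 16, X + 54):
  S = 97 + 16 = 113
  X = 71 + 54 = 125
  C = 46 − 5·113 + 6·125 = 231
Comparing — Policy A: C=-211, Policy B: C=169, Policy C: C=231. Lowest is -211 (Policy A).

-211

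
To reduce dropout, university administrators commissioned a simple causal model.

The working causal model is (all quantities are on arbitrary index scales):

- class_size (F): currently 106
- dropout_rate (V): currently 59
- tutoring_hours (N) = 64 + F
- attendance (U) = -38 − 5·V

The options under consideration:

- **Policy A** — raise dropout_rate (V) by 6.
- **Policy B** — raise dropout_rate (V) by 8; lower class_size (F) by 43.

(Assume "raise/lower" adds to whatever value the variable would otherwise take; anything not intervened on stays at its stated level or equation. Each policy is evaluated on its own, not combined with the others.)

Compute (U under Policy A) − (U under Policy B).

10

Policy A (V + 6):
  V = 59 + 6 = 65
  U = -38 − 5·65 = -363
Policy B (V + 8, F − 43):
  V = 59 + 8 = 67
  U = -38 − 5·67 = -373
U: -363 − (-373) = 10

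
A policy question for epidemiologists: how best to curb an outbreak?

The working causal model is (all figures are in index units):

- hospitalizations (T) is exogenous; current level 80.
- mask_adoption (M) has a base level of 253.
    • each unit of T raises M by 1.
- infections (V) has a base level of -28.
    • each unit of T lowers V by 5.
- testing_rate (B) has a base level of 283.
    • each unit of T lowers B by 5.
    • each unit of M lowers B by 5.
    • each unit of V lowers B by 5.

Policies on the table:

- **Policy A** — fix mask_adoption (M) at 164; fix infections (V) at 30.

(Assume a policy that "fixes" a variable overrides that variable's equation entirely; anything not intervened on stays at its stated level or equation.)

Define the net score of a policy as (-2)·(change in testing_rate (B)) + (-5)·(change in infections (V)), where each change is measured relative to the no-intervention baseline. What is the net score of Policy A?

Baseline:
  T = 80
  M = 253 + 80 = 333
  V = -28 − 5·80 = -428
  B = 283 − 5·80 − 5·333 − 5·(-428) = 358
Policy A (M := 164, V := 30):
  T = 80
  M = 164
  V = 30
  B = 283 − 5·80 − 5·164 − 5·30 = -1087
ΔB = -1087 − 358 = -1445; ΔV = 30 − (-428) = 458
Score = (-2)·(-1445) + (-5)·458 = 600

600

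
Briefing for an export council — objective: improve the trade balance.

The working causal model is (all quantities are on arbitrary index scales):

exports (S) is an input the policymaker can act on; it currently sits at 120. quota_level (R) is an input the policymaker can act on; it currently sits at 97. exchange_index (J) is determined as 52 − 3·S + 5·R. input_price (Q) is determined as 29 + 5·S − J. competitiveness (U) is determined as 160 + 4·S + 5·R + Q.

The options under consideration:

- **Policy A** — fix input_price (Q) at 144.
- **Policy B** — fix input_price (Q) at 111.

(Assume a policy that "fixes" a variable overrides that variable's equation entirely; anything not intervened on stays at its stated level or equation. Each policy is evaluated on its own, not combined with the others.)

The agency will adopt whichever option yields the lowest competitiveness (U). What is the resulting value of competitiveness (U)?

1236

Policy A (Q := 144):
  S = 120
  R = 97
  J = 52 − 3·120 + 5·97 = 177
  Q = 144
  U = 160 + 4·120 + 5·97 + 144 = 1269
Policy B (Q := 111):
  S = 120
  R = 97
  J = 52 − 3·120 + 5·97 = 177
  Q = 111
  U = 160 + 4·120 + 5·97 + 111 = 1236
Comparing — Policy A: U=1269, Policy B: U=1236. Lowest is 1236 (Policy B).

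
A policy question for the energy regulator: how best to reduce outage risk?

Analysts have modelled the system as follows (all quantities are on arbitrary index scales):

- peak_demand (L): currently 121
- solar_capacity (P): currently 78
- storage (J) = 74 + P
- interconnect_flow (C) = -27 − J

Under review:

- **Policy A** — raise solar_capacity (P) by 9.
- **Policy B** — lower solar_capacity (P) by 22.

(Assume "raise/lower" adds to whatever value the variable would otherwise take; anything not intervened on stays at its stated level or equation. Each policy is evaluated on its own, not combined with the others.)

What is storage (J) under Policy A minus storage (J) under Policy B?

Policy A (P + 9):
  P = 78 + 9 = 87
  J = 74 + 87 = 161
Policy B (P − 22):
  P = 78 − 22 = 56
  J = 74 + 56 = 130
J: 161 − 130 = 31

31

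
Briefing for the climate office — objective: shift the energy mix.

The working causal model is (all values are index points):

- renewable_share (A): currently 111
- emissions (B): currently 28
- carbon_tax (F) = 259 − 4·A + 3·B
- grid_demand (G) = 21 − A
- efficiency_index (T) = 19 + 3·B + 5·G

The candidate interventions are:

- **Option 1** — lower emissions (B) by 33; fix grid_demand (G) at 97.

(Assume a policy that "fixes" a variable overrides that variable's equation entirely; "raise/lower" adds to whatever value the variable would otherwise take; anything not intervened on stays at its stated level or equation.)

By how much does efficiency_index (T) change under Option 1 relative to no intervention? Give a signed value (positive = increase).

836

Baseline:
  A = 111
  B = 28
  G = 21 − 111 = -90
  T = 19 + 3·28 + 5·(-90) = -347
Option 1 (B − 33, G := 97):
  A = 111
  B = 28 − 33 = -5
  G = 97
  T = 19 + 3·(-5) + 5·97 = 489
Change in T: 489 − (-347) = 836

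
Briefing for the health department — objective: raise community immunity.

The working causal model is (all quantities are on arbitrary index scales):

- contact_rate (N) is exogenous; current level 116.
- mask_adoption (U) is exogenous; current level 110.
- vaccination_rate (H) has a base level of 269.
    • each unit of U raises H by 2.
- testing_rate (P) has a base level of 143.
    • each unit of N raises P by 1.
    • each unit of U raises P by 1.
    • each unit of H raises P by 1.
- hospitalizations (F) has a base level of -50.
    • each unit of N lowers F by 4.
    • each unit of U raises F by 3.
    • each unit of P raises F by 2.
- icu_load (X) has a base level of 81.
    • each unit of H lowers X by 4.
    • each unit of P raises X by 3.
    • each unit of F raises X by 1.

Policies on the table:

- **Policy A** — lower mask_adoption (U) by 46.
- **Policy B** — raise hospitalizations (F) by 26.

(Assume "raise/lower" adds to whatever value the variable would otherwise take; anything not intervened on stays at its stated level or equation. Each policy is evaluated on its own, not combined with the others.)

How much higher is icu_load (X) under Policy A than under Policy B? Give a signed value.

-486

Policy A (U − 46):
  N = 116
  U = 110 − 46 = 64
  H = 269 + 2·64 = 397
  P = 143 + 116 + 64 + 397 = 720
  F = -50 − 4·116 + 3·64 + 2·720 = 1118
  X = 81 − 4·397 + 3·720 + 1118 = 1771
Policy B (F + 26):
  N = 116
  U = 110
  H = 269 + 2·110 = 489
  P = 143 + 116 + 110 + 489 = 858
  F = -50 − 4·116 + 3·110 + 2·858 (+26 from intervention) = 1558
  X = 81 − 4·489 + 3·858 + 1558 = 2257
X: 1771 − 2257 = -486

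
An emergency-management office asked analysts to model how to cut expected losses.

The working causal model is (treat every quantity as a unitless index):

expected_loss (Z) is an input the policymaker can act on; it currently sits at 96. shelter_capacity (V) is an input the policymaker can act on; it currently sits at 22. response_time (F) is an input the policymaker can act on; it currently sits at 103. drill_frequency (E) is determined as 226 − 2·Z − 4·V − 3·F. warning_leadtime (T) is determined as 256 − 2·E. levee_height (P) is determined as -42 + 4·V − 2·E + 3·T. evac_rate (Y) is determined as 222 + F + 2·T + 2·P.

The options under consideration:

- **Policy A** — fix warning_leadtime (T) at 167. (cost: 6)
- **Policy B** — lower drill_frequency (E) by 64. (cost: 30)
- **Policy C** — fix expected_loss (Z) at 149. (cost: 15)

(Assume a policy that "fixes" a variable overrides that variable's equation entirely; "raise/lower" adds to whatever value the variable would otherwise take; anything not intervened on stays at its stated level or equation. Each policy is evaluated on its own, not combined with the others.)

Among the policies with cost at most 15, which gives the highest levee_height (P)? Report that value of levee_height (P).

4566

Policy A (T := 167):
  Z = 96
  V = 22
  F = 103
  E = 226 − 2·96 − 4·22 − 3·103 = -363
  T = 167
  P = -42 + 4·22 − 2·(-363) + 3·167 = 1273
Policy C (Z := 149):
  Z = 149
  V = 22
  F = 103
  E = 226 − 2·149 − 4·22 − 3·103 = -469
  T = 256 − 2·(-469) = 1194
  P = -42 + 4·22 − 2·(-469) + 3·1194 = 4566
Comparing — Policy A: P=1273, Policy C: P=4566. Highest is 4566 (Policy C).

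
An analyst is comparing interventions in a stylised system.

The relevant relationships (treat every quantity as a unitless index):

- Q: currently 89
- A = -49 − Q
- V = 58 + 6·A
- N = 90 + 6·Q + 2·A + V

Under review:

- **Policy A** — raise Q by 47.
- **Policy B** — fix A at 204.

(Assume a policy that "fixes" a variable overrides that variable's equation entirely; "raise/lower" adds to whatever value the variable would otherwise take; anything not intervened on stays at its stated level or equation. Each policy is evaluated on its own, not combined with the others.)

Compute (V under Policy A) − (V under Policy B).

Policy A (Q + 47):
  Q = 89 + 47 = 136
  A = -49 − 136 = -185
  V = 58 + 6·(-185) = -1052
Policy B (A := 204):
  Q = 89
  A = 204
  V = 58 + 6·204 = 1282
V: -1052 − 1282 = -2334

-2334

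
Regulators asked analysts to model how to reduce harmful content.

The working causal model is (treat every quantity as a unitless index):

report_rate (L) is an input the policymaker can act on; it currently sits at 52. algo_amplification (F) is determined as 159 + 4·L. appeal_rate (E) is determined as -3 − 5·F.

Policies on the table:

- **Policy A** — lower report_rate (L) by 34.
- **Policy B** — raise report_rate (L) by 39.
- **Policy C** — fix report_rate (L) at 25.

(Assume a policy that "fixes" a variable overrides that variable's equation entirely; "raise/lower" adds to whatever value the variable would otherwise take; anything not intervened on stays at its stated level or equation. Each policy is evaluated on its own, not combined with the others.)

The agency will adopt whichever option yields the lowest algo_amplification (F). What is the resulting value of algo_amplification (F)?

231

Policy A (L − 34):
  L = 52 − 34 = 18
  F = 159 + 4·18 = 231
Policy B (L + 39):
  L = 52 + 39 = 91
  F = 159 + 4·91 = 523
Policy C (L := 25):
  L = 25
  F = 159 + 4·25 = 259
Comparing — Policy A: F=231, Policy B: F=523, Policy C: F=259. Lowest is 231 (Policy A).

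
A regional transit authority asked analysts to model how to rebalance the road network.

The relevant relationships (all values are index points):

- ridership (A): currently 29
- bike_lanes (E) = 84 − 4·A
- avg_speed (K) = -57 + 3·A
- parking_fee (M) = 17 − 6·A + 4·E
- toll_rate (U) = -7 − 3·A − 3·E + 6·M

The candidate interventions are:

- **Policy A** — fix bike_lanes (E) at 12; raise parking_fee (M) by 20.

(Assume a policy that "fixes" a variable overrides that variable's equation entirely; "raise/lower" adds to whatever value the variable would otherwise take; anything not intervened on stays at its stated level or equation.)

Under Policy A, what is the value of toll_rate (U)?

Policy A (E := 12, M + 20):
  A = 29
  E = 12
  M = 17 − 6·29 + 4·12 (+20 from intervention) = -89
  U = -7 − 3·29 − 3·12 + 6·(-89) = -664

-664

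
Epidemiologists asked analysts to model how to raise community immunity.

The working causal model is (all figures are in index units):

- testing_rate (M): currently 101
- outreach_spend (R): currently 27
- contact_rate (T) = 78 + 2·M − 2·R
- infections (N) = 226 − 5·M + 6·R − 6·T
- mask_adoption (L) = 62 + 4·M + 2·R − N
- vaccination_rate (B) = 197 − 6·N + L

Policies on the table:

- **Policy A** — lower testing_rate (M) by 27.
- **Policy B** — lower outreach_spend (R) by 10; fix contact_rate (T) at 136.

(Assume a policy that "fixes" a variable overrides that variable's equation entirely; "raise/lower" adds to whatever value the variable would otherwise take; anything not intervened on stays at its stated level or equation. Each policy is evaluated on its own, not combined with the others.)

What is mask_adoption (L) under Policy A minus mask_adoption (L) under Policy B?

Policy A (M − 27):
  M = 101 − 27 = 74
  R = 27
  T = 78 + 2·74 − 2·27 = 172
  N = 226 − 5·74 + 6·27 − 6·172 = -1014
  L = 62 + 4·74 + 2·27 − (-1014) = 1426
Policy B (R − 10, T := 136):
  M = 101
  R = 27 − 10 = 17
  T = 136
  N = 226 − 5·101 + 6·17 − 6·136 = -993
  L = 62 + 4·101 + 2·17 − (-993) = 1493
L: 1426 − 1493 = -67

-67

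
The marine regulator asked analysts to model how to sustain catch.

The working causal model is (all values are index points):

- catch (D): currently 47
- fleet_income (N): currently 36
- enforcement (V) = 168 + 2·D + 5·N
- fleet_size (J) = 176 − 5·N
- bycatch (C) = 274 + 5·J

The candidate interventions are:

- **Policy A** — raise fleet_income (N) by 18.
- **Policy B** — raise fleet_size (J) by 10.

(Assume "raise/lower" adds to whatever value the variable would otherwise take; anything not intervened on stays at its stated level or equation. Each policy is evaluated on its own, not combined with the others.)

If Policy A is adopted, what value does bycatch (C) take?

-196

Policy A (N + 18):
  N = 36 + 18 = 54
  J = 176 − 5·54 = -94
  C = 274 + 5·(-94) = -196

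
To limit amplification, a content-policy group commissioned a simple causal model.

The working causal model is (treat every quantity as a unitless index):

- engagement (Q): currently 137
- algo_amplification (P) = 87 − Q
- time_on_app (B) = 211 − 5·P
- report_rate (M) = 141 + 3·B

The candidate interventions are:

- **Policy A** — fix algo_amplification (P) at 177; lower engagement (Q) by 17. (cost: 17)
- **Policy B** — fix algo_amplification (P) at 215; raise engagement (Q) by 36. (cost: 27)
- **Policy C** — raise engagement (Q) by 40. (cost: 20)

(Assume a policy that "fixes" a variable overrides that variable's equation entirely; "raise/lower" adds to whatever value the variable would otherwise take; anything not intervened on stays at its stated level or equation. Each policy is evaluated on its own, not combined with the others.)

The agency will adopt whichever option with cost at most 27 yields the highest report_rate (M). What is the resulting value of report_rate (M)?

Policy A (P := 177, Q − 17):
  Q = 137 − 17 = 120
  P = 177
  B = 211 − 5·177 = -674
  M = 141 + 3·(-674) = -1881
Policy B (P := 215, Q + 36):
  Q = 137 + 36 = 173
  P = 215
  B = 211 − 5·215 = -864
  M = 141 + 3·(-864) = -2451
Policy C (Q + 40):
  Q = 137 + 40 = 177
  P = 87 − 177 = -90
  B = 211 − 5·(-90) = 661
  M = 141 + 3·661 = 2124
Comparing — Policy A: M=-1881, Policy B: M=-2451, Policy C: M=2124. Highest is 2124 (Policy C).

2124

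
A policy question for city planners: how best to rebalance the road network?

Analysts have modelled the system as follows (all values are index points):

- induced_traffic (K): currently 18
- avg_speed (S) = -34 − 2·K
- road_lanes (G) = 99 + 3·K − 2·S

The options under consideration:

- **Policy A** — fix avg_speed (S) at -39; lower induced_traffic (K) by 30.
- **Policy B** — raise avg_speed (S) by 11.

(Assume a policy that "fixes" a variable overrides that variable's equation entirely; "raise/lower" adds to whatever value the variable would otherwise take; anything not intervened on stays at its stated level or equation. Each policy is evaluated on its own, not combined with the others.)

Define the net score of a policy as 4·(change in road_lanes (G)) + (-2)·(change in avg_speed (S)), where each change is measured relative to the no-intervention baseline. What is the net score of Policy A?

-670

Baseline:
  K = 18
  S = -34 − 2·18 = -70
  G = 99 + 3·18 − 2·(-70) = 293
Policy A (S := -39, K − 30):
  K = 18 − 30 = -12
  S = -39
  G = 99 + 3·(-12) − 2·(-39) = 141
ΔG = 141 − 293 = -152; ΔS = -39 − (-70) = 31
Score = 4·(-152) + (-2)·31 = -670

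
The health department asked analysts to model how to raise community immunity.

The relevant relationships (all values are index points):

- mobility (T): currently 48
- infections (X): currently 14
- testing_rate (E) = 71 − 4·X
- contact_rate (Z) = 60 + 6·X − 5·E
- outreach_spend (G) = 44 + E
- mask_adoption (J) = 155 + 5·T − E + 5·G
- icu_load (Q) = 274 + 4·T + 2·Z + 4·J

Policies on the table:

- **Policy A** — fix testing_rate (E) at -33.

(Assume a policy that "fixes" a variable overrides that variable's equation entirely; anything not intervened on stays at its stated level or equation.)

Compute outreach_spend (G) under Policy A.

11

Policy A (E := -33):
  X = 14
  E = -33
  G = 44 + (-33) = 11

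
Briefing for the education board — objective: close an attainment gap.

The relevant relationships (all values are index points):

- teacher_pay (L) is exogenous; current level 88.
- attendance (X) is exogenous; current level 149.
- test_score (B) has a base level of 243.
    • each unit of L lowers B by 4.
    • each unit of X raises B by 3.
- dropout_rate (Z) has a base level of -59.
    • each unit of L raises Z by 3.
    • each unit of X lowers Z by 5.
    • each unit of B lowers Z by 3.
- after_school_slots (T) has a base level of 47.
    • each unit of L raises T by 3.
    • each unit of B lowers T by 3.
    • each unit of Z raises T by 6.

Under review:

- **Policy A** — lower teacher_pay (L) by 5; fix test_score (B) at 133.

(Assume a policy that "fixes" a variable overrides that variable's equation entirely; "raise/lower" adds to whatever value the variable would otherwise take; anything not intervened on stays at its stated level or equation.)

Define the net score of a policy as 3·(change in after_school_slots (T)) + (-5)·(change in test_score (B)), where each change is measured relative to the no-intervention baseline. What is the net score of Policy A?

Baseline:
  L = 88
  X = 149
  B = 243 − 4·88 + 3·149 = 338
  Z = -59 + 3·88 − 5·149 − 3·338 = -1554
  T = 47 + 3·88 − 3·338 + 6·(-1554) = -10027
Policy A (L − 5, B := 133):
  L = 88 − 5 = 83
  X = 149
  B = 133
  Z = -59 + 3·83 − 5·149 − 3·133 = -954
  T = 47 + 3·83 − 3·133 + 6·(-954) = -5827
ΔT = -5827 − (-10027) = 4200; ΔB = 133 − 338 = -205
Score = 3·4200 + (-5)·(-205) = 13625

13625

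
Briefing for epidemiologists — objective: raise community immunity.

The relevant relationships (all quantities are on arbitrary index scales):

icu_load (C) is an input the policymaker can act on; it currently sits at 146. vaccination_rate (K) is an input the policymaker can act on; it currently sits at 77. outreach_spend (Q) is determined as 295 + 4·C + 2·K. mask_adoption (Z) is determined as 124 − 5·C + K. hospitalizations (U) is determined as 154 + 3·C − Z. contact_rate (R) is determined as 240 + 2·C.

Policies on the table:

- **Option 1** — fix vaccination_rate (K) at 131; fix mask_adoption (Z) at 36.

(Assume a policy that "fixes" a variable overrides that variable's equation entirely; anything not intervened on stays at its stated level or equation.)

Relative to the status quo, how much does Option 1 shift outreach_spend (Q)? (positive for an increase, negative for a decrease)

Baseline:
  C = 146
  K = 77
  Q = 295 + 4·146 + 2·77 = 1033
Option 1 (K := 131, Z := 36):
  C = 146
  K = 131
  Q = 295 + 4·146 + 2·131 = 1141
Change in Q: 1141 − 1033 = 108

108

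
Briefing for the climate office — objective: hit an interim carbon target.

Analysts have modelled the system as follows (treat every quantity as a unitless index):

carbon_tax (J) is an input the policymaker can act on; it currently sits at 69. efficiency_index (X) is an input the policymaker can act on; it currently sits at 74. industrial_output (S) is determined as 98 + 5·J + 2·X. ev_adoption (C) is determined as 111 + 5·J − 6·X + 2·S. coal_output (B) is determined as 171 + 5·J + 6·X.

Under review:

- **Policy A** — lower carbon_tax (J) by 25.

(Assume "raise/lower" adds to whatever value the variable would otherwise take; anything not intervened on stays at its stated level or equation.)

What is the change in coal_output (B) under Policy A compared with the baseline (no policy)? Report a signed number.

-125

Baseline:
  J = 69
  X = 74
  B = 171 + 5·69 + 6·74 = 960
Policy A (J − 25):
  J = 69 − 25 = 44
  X = 74
  B = 171 + 5·44 + 6·74 = 835
Change in B: 835 − 960 = -125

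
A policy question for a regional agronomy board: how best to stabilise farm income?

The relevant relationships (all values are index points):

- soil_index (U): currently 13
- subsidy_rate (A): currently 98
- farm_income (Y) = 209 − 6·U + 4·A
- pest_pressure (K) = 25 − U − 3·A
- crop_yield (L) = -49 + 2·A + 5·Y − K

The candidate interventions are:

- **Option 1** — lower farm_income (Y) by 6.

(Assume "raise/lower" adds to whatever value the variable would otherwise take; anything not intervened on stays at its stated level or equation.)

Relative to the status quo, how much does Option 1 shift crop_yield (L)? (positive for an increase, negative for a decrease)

Baseline:
  U = 13
  A = 98
  Y = 209 − 6·13 + 4·98 = 523
  K = 25 − 13 − 3·98 = -282
  L = -49 + 2·98 + 5·523 − (-282) = 3044
Option 1 (Y − 6):
  U = 13
  A = 98
  Y = 209 − 6·13 + 4·98 (−6 from intervention) = 517
  K = 25 − 13 − 3·98 = -282
  L = -49 + 2·98 + 5·517 − (-282) = 3014
Change in L: 3014 − 3044 = -30

-30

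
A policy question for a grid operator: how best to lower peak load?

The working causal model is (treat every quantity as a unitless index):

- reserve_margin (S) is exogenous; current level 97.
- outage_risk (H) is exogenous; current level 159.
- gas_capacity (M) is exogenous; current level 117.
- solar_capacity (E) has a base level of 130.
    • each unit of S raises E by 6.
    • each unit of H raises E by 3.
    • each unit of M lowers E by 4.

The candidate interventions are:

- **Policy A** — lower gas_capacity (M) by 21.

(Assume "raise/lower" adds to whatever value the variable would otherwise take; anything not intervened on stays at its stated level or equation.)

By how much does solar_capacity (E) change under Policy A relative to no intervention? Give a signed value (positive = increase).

84

Baseline:
  S = 97
  H = 159
  M = 117
  E = 130 + 6·97 + 3·159 − 4·117 = 721
Policy A (M − 21):
  S = 97
  H = 159
  M = 117 − 21 = 96
  E = 130 + 6·97 + 3·159 − 4·96 = 805
Change in E: 805 − 721 = 84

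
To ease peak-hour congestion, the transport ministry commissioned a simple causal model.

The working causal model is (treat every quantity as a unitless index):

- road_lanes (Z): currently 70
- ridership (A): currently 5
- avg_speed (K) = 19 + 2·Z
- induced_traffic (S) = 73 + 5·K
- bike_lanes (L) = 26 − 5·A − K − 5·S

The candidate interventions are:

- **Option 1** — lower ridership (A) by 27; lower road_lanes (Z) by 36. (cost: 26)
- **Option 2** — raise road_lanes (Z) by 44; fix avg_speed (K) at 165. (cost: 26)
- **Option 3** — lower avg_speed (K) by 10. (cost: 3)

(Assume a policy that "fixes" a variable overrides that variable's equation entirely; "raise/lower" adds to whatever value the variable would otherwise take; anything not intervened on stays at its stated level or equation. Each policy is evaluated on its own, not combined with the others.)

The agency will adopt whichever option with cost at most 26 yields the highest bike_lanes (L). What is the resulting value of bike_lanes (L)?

-2491

Option 1 (A − 27, Z − 36):
  Z = 70 − 36 = 34
  A = 5 − 27 = -22
  K = 19 + 2·34 = 87
  S = 73 + 5·87 = 508
  L = 26 − 5·(-22) − 87 − 5·508 = -2491
Option 2 (Z + 44, K := 165):
  Z = 70 + 44 = 114
  A = 5
  K = 165
  S = 73 + 5·165 = 898
  L = 26 − 5·5 − 165 − 5·898 = -4654
Option 3 (K − 10):
  Z = 70
  A = 5
  K = 19 + 2·70 (−10 from intervention) = 149
  S = 73 + 5·149 = 818
  L = 26 − 5·5 − 149 − 5·818 = -4238
Comparing — Option 1: L=-2491, Option 2: L=-4654, Option 3: L=-4238. Highest is -2491 (Option 1).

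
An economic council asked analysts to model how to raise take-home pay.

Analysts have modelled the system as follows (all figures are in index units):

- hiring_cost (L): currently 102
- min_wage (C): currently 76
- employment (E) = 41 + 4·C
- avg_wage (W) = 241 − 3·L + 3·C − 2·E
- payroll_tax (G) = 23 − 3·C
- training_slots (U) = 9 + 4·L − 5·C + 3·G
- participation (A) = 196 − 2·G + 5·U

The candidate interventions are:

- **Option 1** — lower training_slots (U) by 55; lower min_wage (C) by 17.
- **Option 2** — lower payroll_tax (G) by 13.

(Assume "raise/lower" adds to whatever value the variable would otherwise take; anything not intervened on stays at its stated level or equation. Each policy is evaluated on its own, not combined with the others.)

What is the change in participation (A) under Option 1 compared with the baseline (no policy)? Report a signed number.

813

Baseline:
  L = 102
  C = 76
  G = 23 − 3·76 = -205
  U = 9 + 4·102 − 5·76 + 3·(-205) = -578
  A = 196 − 2·(-205) + 5·(-578) = -2284
Option 1 (U − 55, C − 17):
  L = 102
  C = 76 − 17 = 59
  G = 23 − 3·59 = -154
  U = 9 + 4·102 − 5·59 + 3·(-154) (−55 from intervention) = -395
  A = 196 − 2·(-154) + 5·(-395) = -1471
Change in A: -1471 − (-2284) = 813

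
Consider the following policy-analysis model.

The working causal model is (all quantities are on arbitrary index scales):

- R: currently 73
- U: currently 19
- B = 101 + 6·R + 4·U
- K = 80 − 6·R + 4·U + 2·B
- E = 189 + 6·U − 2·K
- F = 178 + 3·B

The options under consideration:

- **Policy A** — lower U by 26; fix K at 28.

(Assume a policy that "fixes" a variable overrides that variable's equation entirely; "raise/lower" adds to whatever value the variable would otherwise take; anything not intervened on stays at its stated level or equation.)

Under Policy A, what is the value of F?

Policy A (U − 26, K := 28):
  R = 73
  U = 19 − 26 = -7
  B = 101 + 6·73 + 4·(-7) = 511
  F = 178 + 3·511 = 1711

1711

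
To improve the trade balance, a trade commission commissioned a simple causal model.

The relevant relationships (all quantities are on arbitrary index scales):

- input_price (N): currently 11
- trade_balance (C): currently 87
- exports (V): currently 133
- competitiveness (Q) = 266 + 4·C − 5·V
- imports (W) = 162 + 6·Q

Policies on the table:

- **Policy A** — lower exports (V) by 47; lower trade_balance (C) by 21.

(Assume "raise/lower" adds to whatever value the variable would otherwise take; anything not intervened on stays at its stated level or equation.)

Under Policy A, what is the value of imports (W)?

762

Policy A (V − 47, C − 21):
  C = 87 − 21 = 66
  V = 133 − 47 = 86
  Q = 266 + 4·66 − 5·86 = 100
  W = 162 + 6·100 = 762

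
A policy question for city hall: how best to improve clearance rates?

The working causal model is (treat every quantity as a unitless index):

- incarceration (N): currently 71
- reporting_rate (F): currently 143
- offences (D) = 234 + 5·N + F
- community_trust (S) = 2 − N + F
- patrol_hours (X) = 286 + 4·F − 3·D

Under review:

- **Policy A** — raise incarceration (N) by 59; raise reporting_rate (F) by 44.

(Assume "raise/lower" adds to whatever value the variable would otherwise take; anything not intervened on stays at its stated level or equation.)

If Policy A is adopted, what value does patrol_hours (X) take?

-2179

Policy A (N + 59, F + 44):
  N = 71 + 59 = 130
  F = 143 + 44 = 187
  D = 234 + 5·130 + 187 = 1071
  X = 286 + 4·187 − 3·1071 = -2179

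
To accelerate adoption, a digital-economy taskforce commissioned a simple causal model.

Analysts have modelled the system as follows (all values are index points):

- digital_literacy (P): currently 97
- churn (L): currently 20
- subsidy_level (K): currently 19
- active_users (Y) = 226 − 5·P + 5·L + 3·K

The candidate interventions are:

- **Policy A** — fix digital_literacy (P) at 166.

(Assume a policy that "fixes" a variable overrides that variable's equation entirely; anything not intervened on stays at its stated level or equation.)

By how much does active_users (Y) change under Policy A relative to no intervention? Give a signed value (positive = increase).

Baseline:
  P = 97
  L = 20
  K = 19
  Y = 226 − 5·97 + 5·20 + 3·19 = -102
Policy A (P := 166):
  P = 166
  L = 20
  K = 19
  Y = 226 − 5·166 + 5·20 + 3·19 = -447
Change in Y: -447 − (-102) = -345

-345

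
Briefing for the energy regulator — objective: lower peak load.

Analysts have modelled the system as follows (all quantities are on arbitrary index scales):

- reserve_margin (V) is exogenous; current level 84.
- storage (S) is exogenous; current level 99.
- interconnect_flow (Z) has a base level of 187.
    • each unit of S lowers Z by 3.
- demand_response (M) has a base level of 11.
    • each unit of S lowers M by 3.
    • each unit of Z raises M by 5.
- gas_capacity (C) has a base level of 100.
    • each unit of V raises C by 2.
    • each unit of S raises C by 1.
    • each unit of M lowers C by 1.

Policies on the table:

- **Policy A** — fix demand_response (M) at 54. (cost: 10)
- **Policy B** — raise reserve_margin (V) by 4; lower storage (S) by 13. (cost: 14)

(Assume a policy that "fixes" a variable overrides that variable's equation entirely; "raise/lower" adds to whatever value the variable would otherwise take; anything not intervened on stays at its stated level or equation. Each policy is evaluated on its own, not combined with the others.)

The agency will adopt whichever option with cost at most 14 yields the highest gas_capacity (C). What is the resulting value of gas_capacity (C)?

964

Policy A (M := 54):
  V = 84
  S = 99
  Z = 187 − 3·99 = -110
  M = 54
  C = 100 + 2·84 + 99 − 54 = 313
Policy B (V + 4, S − 13):
  V = 84 + 4 = 88
  S = 99 − 13 = 86
  Z = 187 − 3·86 = -71
  M = 11 − 3·86 + 5·(-71) = -602
  C = 100 + 2·88 + 86 − (-602) = 964
Comparing — Policy A: C=313, Policy B: C=964. Highest is 964 (Policy B).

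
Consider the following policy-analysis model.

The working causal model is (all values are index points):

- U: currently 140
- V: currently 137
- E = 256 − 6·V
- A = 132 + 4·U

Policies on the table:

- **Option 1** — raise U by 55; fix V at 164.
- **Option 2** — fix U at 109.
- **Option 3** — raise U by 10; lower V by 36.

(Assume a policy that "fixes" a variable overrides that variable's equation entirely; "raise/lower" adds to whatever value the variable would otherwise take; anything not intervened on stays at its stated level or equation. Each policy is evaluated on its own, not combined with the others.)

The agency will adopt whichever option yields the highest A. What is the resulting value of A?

Option 1 (U + 55, V := 164):
  U = 140 + 55 = 195
  A = 132 + 4·195 = 912
Option 2 (U := 109):
  U = 109
  A = 132 + 4·109 = 568
Option 3 (U + 10, V − 36):
  U = 140 + 10 = 150
  A = 132 + 4·150 = 732
Comparing — Option 1: A=912, Option 2: A=568, Option 3: A=732. Highest is 912 (Option 1).

912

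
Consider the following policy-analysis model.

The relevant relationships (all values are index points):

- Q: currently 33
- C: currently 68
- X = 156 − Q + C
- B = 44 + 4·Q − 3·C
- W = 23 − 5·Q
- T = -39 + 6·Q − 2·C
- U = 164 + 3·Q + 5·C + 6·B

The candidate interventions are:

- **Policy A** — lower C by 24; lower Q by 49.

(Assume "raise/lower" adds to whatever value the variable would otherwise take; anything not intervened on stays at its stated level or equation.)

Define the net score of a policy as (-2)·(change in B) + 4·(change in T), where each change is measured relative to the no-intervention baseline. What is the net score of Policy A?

Baseline:
  Q = 33
  C = 68
  B = 44 + 4·33 − 3·68 = -28
  T = -39 + 6·33 − 2·68 = 23
Policy A (C − 24, Q − 49):
  Q = 33 − 49 = -16
  C = 68 − 24 = 44
  B = 44 + 4·(-16) − 3·44 = -152
  T = -39 + 6·(-16) − 2·44 = -223
ΔB = -152 − (-28) = -124; ΔT = -223 − 23 = -246
Score = (-2)·(-124) + 4·(-246) = -736

-736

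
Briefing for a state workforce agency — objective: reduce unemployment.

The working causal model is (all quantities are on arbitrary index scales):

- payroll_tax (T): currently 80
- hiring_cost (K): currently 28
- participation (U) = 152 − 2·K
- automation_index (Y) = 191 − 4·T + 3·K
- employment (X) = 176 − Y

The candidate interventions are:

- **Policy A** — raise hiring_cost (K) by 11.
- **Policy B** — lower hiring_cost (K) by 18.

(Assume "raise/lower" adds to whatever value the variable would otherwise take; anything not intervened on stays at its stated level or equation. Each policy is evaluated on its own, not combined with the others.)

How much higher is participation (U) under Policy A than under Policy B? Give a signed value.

Policy A (K + 11):
  K = 28 + 11 = 39
  U = 152 − 2·39 = 74
Policy B (K − 18):
  K = 28 − 18 = 10
  U = 152 − 2·10 = 132
U: 74 − 132 = -58

-58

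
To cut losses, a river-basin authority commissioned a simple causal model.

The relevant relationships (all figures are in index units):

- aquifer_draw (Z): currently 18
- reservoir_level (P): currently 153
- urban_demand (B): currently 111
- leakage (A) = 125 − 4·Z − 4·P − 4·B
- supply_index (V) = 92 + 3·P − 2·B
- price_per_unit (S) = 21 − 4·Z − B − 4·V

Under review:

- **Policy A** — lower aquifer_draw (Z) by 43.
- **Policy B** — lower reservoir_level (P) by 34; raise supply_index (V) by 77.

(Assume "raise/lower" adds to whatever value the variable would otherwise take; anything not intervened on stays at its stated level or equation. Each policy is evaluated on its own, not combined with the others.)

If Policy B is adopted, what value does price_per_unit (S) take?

-1378

Policy B (P − 34, V + 77):
  Z = 18
  P = 153 − 34 = 119
  B = 111
  V = 92 + 3·119 − 2·111 (+77 from intervention) = 304
  S = 21 − 4·18 − 111 − 4·304 = -1378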